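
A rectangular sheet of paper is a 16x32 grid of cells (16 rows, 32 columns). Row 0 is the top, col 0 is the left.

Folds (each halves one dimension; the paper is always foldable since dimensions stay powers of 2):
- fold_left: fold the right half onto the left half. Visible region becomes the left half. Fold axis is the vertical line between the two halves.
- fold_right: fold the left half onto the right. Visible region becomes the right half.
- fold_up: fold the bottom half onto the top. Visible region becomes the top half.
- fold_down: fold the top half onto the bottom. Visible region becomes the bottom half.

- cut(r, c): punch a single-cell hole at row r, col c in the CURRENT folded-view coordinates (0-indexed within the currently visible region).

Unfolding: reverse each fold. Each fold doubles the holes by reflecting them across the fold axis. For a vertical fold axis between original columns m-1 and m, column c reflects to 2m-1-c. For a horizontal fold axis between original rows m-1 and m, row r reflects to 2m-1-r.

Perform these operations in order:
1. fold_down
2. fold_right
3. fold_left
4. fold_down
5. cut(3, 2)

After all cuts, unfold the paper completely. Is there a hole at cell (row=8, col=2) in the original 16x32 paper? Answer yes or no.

Answer: yes

Derivation:
Op 1 fold_down: fold axis h@8; visible region now rows[8,16) x cols[0,32) = 8x32
Op 2 fold_right: fold axis v@16; visible region now rows[8,16) x cols[16,32) = 8x16
Op 3 fold_left: fold axis v@24; visible region now rows[8,16) x cols[16,24) = 8x8
Op 4 fold_down: fold axis h@12; visible region now rows[12,16) x cols[16,24) = 4x8
Op 5 cut(3, 2): punch at orig (15,18); cuts so far [(15, 18)]; region rows[12,16) x cols[16,24) = 4x8
Unfold 1 (reflect across h@12): 2 holes -> [(8, 18), (15, 18)]
Unfold 2 (reflect across v@24): 4 holes -> [(8, 18), (8, 29), (15, 18), (15, 29)]
Unfold 3 (reflect across v@16): 8 holes -> [(8, 2), (8, 13), (8, 18), (8, 29), (15, 2), (15, 13), (15, 18), (15, 29)]
Unfold 4 (reflect across h@8): 16 holes -> [(0, 2), (0, 13), (0, 18), (0, 29), (7, 2), (7, 13), (7, 18), (7, 29), (8, 2), (8, 13), (8, 18), (8, 29), (15, 2), (15, 13), (15, 18), (15, 29)]
Holes: [(0, 2), (0, 13), (0, 18), (0, 29), (7, 2), (7, 13), (7, 18), (7, 29), (8, 2), (8, 13), (8, 18), (8, 29), (15, 2), (15, 13), (15, 18), (15, 29)]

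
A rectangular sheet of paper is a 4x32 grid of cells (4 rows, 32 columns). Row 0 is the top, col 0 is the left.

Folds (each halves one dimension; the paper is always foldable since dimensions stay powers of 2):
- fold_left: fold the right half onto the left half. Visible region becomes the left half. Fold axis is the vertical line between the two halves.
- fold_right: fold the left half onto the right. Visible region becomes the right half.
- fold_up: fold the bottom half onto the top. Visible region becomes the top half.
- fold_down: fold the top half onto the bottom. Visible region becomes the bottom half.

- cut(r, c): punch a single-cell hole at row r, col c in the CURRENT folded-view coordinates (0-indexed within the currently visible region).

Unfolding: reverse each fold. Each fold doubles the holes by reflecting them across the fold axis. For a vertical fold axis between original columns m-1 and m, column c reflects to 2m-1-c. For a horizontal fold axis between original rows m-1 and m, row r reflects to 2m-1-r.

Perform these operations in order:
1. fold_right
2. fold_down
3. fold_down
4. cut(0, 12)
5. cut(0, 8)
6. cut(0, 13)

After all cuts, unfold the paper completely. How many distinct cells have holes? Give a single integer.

Answer: 24

Derivation:
Op 1 fold_right: fold axis v@16; visible region now rows[0,4) x cols[16,32) = 4x16
Op 2 fold_down: fold axis h@2; visible region now rows[2,4) x cols[16,32) = 2x16
Op 3 fold_down: fold axis h@3; visible region now rows[3,4) x cols[16,32) = 1x16
Op 4 cut(0, 12): punch at orig (3,28); cuts so far [(3, 28)]; region rows[3,4) x cols[16,32) = 1x16
Op 5 cut(0, 8): punch at orig (3,24); cuts so far [(3, 24), (3, 28)]; region rows[3,4) x cols[16,32) = 1x16
Op 6 cut(0, 13): punch at orig (3,29); cuts so far [(3, 24), (3, 28), (3, 29)]; region rows[3,4) x cols[16,32) = 1x16
Unfold 1 (reflect across h@3): 6 holes -> [(2, 24), (2, 28), (2, 29), (3, 24), (3, 28), (3, 29)]
Unfold 2 (reflect across h@2): 12 holes -> [(0, 24), (0, 28), (0, 29), (1, 24), (1, 28), (1, 29), (2, 24), (2, 28), (2, 29), (3, 24), (3, 28), (3, 29)]
Unfold 3 (reflect across v@16): 24 holes -> [(0, 2), (0, 3), (0, 7), (0, 24), (0, 28), (0, 29), (1, 2), (1, 3), (1, 7), (1, 24), (1, 28), (1, 29), (2, 2), (2, 3), (2, 7), (2, 24), (2, 28), (2, 29), (3, 2), (3, 3), (3, 7), (3, 24), (3, 28), (3, 29)]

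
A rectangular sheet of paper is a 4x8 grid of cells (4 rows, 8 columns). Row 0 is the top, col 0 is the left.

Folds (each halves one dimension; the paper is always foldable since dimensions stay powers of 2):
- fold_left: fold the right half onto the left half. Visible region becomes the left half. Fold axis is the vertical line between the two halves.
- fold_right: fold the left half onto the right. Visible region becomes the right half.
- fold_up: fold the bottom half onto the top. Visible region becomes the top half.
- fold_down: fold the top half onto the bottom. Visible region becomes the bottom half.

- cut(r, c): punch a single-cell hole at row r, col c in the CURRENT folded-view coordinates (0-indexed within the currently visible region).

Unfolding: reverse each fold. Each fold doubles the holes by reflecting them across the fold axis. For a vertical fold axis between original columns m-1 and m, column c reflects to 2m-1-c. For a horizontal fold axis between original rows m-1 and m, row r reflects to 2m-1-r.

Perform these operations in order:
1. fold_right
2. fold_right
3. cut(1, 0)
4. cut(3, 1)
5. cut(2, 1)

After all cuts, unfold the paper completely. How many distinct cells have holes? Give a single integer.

Op 1 fold_right: fold axis v@4; visible region now rows[0,4) x cols[4,8) = 4x4
Op 2 fold_right: fold axis v@6; visible region now rows[0,4) x cols[6,8) = 4x2
Op 3 cut(1, 0): punch at orig (1,6); cuts so far [(1, 6)]; region rows[0,4) x cols[6,8) = 4x2
Op 4 cut(3, 1): punch at orig (3,7); cuts so far [(1, 6), (3, 7)]; region rows[0,4) x cols[6,8) = 4x2
Op 5 cut(2, 1): punch at orig (2,7); cuts so far [(1, 6), (2, 7), (3, 7)]; region rows[0,4) x cols[6,8) = 4x2
Unfold 1 (reflect across v@6): 6 holes -> [(1, 5), (1, 6), (2, 4), (2, 7), (3, 4), (3, 7)]
Unfold 2 (reflect across v@4): 12 holes -> [(1, 1), (1, 2), (1, 5), (1, 6), (2, 0), (2, 3), (2, 4), (2, 7), (3, 0), (3, 3), (3, 4), (3, 7)]

Answer: 12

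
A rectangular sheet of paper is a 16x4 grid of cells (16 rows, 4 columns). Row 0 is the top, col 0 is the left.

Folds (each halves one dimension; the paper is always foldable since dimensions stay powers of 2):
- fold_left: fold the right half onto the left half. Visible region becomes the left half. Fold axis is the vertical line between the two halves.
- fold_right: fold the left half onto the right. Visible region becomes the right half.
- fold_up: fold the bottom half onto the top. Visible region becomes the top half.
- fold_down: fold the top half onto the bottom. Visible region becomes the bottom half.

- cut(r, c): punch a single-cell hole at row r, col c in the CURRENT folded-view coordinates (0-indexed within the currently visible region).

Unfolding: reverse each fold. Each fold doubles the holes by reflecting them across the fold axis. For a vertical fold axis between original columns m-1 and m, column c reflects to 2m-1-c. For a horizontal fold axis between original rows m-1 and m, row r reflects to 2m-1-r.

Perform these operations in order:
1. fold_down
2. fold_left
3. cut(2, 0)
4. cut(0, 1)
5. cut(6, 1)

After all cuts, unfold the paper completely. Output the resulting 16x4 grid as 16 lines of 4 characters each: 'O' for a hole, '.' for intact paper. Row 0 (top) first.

Op 1 fold_down: fold axis h@8; visible region now rows[8,16) x cols[0,4) = 8x4
Op 2 fold_left: fold axis v@2; visible region now rows[8,16) x cols[0,2) = 8x2
Op 3 cut(2, 0): punch at orig (10,0); cuts so far [(10, 0)]; region rows[8,16) x cols[0,2) = 8x2
Op 4 cut(0, 1): punch at orig (8,1); cuts so far [(8, 1), (10, 0)]; region rows[8,16) x cols[0,2) = 8x2
Op 5 cut(6, 1): punch at orig (14,1); cuts so far [(8, 1), (10, 0), (14, 1)]; region rows[8,16) x cols[0,2) = 8x2
Unfold 1 (reflect across v@2): 6 holes -> [(8, 1), (8, 2), (10, 0), (10, 3), (14, 1), (14, 2)]
Unfold 2 (reflect across h@8): 12 holes -> [(1, 1), (1, 2), (5, 0), (5, 3), (7, 1), (7, 2), (8, 1), (8, 2), (10, 0), (10, 3), (14, 1), (14, 2)]

Answer: ....
.OO.
....
....
....
O..O
....
.OO.
.OO.
....
O..O
....
....
....
.OO.
....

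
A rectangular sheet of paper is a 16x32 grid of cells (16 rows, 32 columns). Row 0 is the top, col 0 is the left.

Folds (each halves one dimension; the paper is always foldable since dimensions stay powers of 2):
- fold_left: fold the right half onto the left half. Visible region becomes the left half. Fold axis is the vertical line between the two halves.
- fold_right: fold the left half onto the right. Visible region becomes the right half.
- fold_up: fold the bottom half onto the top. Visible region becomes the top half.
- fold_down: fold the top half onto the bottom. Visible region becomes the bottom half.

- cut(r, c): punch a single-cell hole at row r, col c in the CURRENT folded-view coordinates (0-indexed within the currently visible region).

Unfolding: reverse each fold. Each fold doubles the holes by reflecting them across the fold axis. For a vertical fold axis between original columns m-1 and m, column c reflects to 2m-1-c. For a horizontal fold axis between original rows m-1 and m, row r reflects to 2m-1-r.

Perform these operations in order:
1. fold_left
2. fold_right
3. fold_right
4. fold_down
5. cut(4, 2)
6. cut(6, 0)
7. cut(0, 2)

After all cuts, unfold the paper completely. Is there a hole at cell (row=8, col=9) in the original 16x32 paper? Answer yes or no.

Answer: yes

Derivation:
Op 1 fold_left: fold axis v@16; visible region now rows[0,16) x cols[0,16) = 16x16
Op 2 fold_right: fold axis v@8; visible region now rows[0,16) x cols[8,16) = 16x8
Op 3 fold_right: fold axis v@12; visible region now rows[0,16) x cols[12,16) = 16x4
Op 4 fold_down: fold axis h@8; visible region now rows[8,16) x cols[12,16) = 8x4
Op 5 cut(4, 2): punch at orig (12,14); cuts so far [(12, 14)]; region rows[8,16) x cols[12,16) = 8x4
Op 6 cut(6, 0): punch at orig (14,12); cuts so far [(12, 14), (14, 12)]; region rows[8,16) x cols[12,16) = 8x4
Op 7 cut(0, 2): punch at orig (8,14); cuts so far [(8, 14), (12, 14), (14, 12)]; region rows[8,16) x cols[12,16) = 8x4
Unfold 1 (reflect across h@8): 6 holes -> [(1, 12), (3, 14), (7, 14), (8, 14), (12, 14), (14, 12)]
Unfold 2 (reflect across v@12): 12 holes -> [(1, 11), (1, 12), (3, 9), (3, 14), (7, 9), (7, 14), (8, 9), (8, 14), (12, 9), (12, 14), (14, 11), (14, 12)]
Unfold 3 (reflect across v@8): 24 holes -> [(1, 3), (1, 4), (1, 11), (1, 12), (3, 1), (3, 6), (3, 9), (3, 14), (7, 1), (7, 6), (7, 9), (7, 14), (8, 1), (8, 6), (8, 9), (8, 14), (12, 1), (12, 6), (12, 9), (12, 14), (14, 3), (14, 4), (14, 11), (14, 12)]
Unfold 4 (reflect across v@16): 48 holes -> [(1, 3), (1, 4), (1, 11), (1, 12), (1, 19), (1, 20), (1, 27), (1, 28), (3, 1), (3, 6), (3, 9), (3, 14), (3, 17), (3, 22), (3, 25), (3, 30), (7, 1), (7, 6), (7, 9), (7, 14), (7, 17), (7, 22), (7, 25), (7, 30), (8, 1), (8, 6), (8, 9), (8, 14), (8, 17), (8, 22), (8, 25), (8, 30), (12, 1), (12, 6), (12, 9), (12, 14), (12, 17), (12, 22), (12, 25), (12, 30), (14, 3), (14, 4), (14, 11), (14, 12), (14, 19), (14, 20), (14, 27), (14, 28)]
Holes: [(1, 3), (1, 4), (1, 11), (1, 12), (1, 19), (1, 20), (1, 27), (1, 28), (3, 1), (3, 6), (3, 9), (3, 14), (3, 17), (3, 22), (3, 25), (3, 30), (7, 1), (7, 6), (7, 9), (7, 14), (7, 17), (7, 22), (7, 25), (7, 30), (8, 1), (8, 6), (8, 9), (8, 14), (8, 17), (8, 22), (8, 25), (8, 30), (12, 1), (12, 6), (12, 9), (12, 14), (12, 17), (12, 22), (12, 25), (12, 30), (14, 3), (14, 4), (14, 11), (14, 12), (14, 19), (14, 20), (14, 27), (14, 28)]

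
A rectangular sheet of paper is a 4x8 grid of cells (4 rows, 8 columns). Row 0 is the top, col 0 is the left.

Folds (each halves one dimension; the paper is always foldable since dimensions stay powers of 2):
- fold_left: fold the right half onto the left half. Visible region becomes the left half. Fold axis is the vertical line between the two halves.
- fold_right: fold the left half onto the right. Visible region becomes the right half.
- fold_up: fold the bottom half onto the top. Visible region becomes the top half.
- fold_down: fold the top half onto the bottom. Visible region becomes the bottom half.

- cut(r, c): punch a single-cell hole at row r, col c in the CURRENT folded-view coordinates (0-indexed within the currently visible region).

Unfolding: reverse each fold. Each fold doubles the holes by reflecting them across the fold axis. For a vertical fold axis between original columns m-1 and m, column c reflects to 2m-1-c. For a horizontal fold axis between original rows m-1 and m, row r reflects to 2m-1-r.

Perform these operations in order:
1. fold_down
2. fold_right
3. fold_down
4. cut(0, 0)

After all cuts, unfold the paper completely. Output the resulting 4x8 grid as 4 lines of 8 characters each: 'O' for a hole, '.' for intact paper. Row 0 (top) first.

Op 1 fold_down: fold axis h@2; visible region now rows[2,4) x cols[0,8) = 2x8
Op 2 fold_right: fold axis v@4; visible region now rows[2,4) x cols[4,8) = 2x4
Op 3 fold_down: fold axis h@3; visible region now rows[3,4) x cols[4,8) = 1x4
Op 4 cut(0, 0): punch at orig (3,4); cuts so far [(3, 4)]; region rows[3,4) x cols[4,8) = 1x4
Unfold 1 (reflect across h@3): 2 holes -> [(2, 4), (3, 4)]
Unfold 2 (reflect across v@4): 4 holes -> [(2, 3), (2, 4), (3, 3), (3, 4)]
Unfold 3 (reflect across h@2): 8 holes -> [(0, 3), (0, 4), (1, 3), (1, 4), (2, 3), (2, 4), (3, 3), (3, 4)]

Answer: ...OO...
...OO...
...OO...
...OO...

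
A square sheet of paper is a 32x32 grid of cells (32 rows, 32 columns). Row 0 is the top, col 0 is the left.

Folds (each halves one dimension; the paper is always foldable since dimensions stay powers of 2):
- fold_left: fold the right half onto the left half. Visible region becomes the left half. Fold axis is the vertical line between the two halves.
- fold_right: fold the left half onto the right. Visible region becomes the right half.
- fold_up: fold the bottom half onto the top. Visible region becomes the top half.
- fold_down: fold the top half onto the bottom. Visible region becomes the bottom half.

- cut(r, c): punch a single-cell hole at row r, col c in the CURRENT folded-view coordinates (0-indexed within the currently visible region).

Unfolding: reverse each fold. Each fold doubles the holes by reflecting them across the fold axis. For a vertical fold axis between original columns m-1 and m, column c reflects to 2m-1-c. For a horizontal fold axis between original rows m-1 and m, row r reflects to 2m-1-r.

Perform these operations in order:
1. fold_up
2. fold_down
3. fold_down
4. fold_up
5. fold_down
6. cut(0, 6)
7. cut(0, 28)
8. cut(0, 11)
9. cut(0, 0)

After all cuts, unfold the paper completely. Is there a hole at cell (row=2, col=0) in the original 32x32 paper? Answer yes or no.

Answer: yes

Derivation:
Op 1 fold_up: fold axis h@16; visible region now rows[0,16) x cols[0,32) = 16x32
Op 2 fold_down: fold axis h@8; visible region now rows[8,16) x cols[0,32) = 8x32
Op 3 fold_down: fold axis h@12; visible region now rows[12,16) x cols[0,32) = 4x32
Op 4 fold_up: fold axis h@14; visible region now rows[12,14) x cols[0,32) = 2x32
Op 5 fold_down: fold axis h@13; visible region now rows[13,14) x cols[0,32) = 1x32
Op 6 cut(0, 6): punch at orig (13,6); cuts so far [(13, 6)]; region rows[13,14) x cols[0,32) = 1x32
Op 7 cut(0, 28): punch at orig (13,28); cuts so far [(13, 6), (13, 28)]; region rows[13,14) x cols[0,32) = 1x32
Op 8 cut(0, 11): punch at orig (13,11); cuts so far [(13, 6), (13, 11), (13, 28)]; region rows[13,14) x cols[0,32) = 1x32
Op 9 cut(0, 0): punch at orig (13,0); cuts so far [(13, 0), (13, 6), (13, 11), (13, 28)]; region rows[13,14) x cols[0,32) = 1x32
Unfold 1 (reflect across h@13): 8 holes -> [(12, 0), (12, 6), (12, 11), (12, 28), (13, 0), (13, 6), (13, 11), (13, 28)]
Unfold 2 (reflect across h@14): 16 holes -> [(12, 0), (12, 6), (12, 11), (12, 28), (13, 0), (13, 6), (13, 11), (13, 28), (14, 0), (14, 6), (14, 11), (14, 28), (15, 0), (15, 6), (15, 11), (15, 28)]
Unfold 3 (reflect across h@12): 32 holes -> [(8, 0), (8, 6), (8, 11), (8, 28), (9, 0), (9, 6), (9, 11), (9, 28), (10, 0), (10, 6), (10, 11), (10, 28), (11, 0), (11, 6), (11, 11), (11, 28), (12, 0), (12, 6), (12, 11), (12, 28), (13, 0), (13, 6), (13, 11), (13, 28), (14, 0), (14, 6), (14, 11), (14, 28), (15, 0), (15, 6), (15, 11), (15, 28)]
Unfold 4 (reflect across h@8): 64 holes -> [(0, 0), (0, 6), (0, 11), (0, 28), (1, 0), (1, 6), (1, 11), (1, 28), (2, 0), (2, 6), (2, 11), (2, 28), (3, 0), (3, 6), (3, 11), (3, 28), (4, 0), (4, 6), (4, 11), (4, 28), (5, 0), (5, 6), (5, 11), (5, 28), (6, 0), (6, 6), (6, 11), (6, 28), (7, 0), (7, 6), (7, 11), (7, 28), (8, 0), (8, 6), (8, 11), (8, 28), (9, 0), (9, 6), (9, 11), (9, 28), (10, 0), (10, 6), (10, 11), (10, 28), (11, 0), (11, 6), (11, 11), (11, 28), (12, 0), (12, 6), (12, 11), (12, 28), (13, 0), (13, 6), (13, 11), (13, 28), (14, 0), (14, 6), (14, 11), (14, 28), (15, 0), (15, 6), (15, 11), (15, 28)]
Unfold 5 (reflect across h@16): 128 holes -> [(0, 0), (0, 6), (0, 11), (0, 28), (1, 0), (1, 6), (1, 11), (1, 28), (2, 0), (2, 6), (2, 11), (2, 28), (3, 0), (3, 6), (3, 11), (3, 28), (4, 0), (4, 6), (4, 11), (4, 28), (5, 0), (5, 6), (5, 11), (5, 28), (6, 0), (6, 6), (6, 11), (6, 28), (7, 0), (7, 6), (7, 11), (7, 28), (8, 0), (8, 6), (8, 11), (8, 28), (9, 0), (9, 6), (9, 11), (9, 28), (10, 0), (10, 6), (10, 11), (10, 28), (11, 0), (11, 6), (11, 11), (11, 28), (12, 0), (12, 6), (12, 11), (12, 28), (13, 0), (13, 6), (13, 11), (13, 28), (14, 0), (14, 6), (14, 11), (14, 28), (15, 0), (15, 6), (15, 11), (15, 28), (16, 0), (16, 6), (16, 11), (16, 28), (17, 0), (17, 6), (17, 11), (17, 28), (18, 0), (18, 6), (18, 11), (18, 28), (19, 0), (19, 6), (19, 11), (19, 28), (20, 0), (20, 6), (20, 11), (20, 28), (21, 0), (21, 6), (21, 11), (21, 28), (22, 0), (22, 6), (22, 11), (22, 28), (23, 0), (23, 6), (23, 11), (23, 28), (24, 0), (24, 6), (24, 11), (24, 28), (25, 0), (25, 6), (25, 11), (25, 28), (26, 0), (26, 6), (26, 11), (26, 28), (27, 0), (27, 6), (27, 11), (27, 28), (28, 0), (28, 6), (28, 11), (28, 28), (29, 0), (29, 6), (29, 11), (29, 28), (30, 0), (30, 6), (30, 11), (30, 28), (31, 0), (31, 6), (31, 11), (31, 28)]
Holes: [(0, 0), (0, 6), (0, 11), (0, 28), (1, 0), (1, 6), (1, 11), (1, 28), (2, 0), (2, 6), (2, 11), (2, 28), (3, 0), (3, 6), (3, 11), (3, 28), (4, 0), (4, 6), (4, 11), (4, 28), (5, 0), (5, 6), (5, 11), (5, 28), (6, 0), (6, 6), (6, 11), (6, 28), (7, 0), (7, 6), (7, 11), (7, 28), (8, 0), (8, 6), (8, 11), (8, 28), (9, 0), (9, 6), (9, 11), (9, 28), (10, 0), (10, 6), (10, 11), (10, 28), (11, 0), (11, 6), (11, 11), (11, 28), (12, 0), (12, 6), (12, 11), (12, 28), (13, 0), (13, 6), (13, 11), (13, 28), (14, 0), (14, 6), (14, 11), (14, 28), (15, 0), (15, 6), (15, 11), (15, 28), (16, 0), (16, 6), (16, 11), (16, 28), (17, 0), (17, 6), (17, 11), (17, 28), (18, 0), (18, 6), (18, 11), (18, 28), (19, 0), (19, 6), (19, 11), (19, 28), (20, 0), (20, 6), (20, 11), (20, 28), (21, 0), (21, 6), (21, 11), (21, 28), (22, 0), (22, 6), (22, 11), (22, 28), (23, 0), (23, 6), (23, 11), (23, 28), (24, 0), (24, 6), (24, 11), (24, 28), (25, 0), (25, 6), (25, 11), (25, 28), (26, 0), (26, 6), (26, 11), (26, 28), (27, 0), (27, 6), (27, 11), (27, 28), (28, 0), (28, 6), (28, 11), (28, 28), (29, 0), (29, 6), (29, 11), (29, 28), (30, 0), (30, 6), (30, 11), (30, 28), (31, 0), (31, 6), (31, 11), (31, 28)]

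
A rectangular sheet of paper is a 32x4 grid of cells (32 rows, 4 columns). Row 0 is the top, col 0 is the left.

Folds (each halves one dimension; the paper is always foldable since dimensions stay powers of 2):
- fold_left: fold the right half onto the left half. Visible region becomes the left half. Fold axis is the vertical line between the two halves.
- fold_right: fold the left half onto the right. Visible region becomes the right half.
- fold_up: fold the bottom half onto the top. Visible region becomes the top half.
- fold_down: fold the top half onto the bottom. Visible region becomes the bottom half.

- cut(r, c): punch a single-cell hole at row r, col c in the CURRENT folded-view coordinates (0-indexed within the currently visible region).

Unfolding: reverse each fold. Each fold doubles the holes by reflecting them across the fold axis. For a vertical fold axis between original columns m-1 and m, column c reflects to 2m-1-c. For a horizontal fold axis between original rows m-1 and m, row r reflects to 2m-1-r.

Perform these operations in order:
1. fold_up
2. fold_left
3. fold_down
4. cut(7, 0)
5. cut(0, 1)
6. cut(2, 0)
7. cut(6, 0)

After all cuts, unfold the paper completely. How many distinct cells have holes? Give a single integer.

Answer: 32

Derivation:
Op 1 fold_up: fold axis h@16; visible region now rows[0,16) x cols[0,4) = 16x4
Op 2 fold_left: fold axis v@2; visible region now rows[0,16) x cols[0,2) = 16x2
Op 3 fold_down: fold axis h@8; visible region now rows[8,16) x cols[0,2) = 8x2
Op 4 cut(7, 0): punch at orig (15,0); cuts so far [(15, 0)]; region rows[8,16) x cols[0,2) = 8x2
Op 5 cut(0, 1): punch at orig (8,1); cuts so far [(8, 1), (15, 0)]; region rows[8,16) x cols[0,2) = 8x2
Op 6 cut(2, 0): punch at orig (10,0); cuts so far [(8, 1), (10, 0), (15, 0)]; region rows[8,16) x cols[0,2) = 8x2
Op 7 cut(6, 0): punch at orig (14,0); cuts so far [(8, 1), (10, 0), (14, 0), (15, 0)]; region rows[8,16) x cols[0,2) = 8x2
Unfold 1 (reflect across h@8): 8 holes -> [(0, 0), (1, 0), (5, 0), (7, 1), (8, 1), (10, 0), (14, 0), (15, 0)]
Unfold 2 (reflect across v@2): 16 holes -> [(0, 0), (0, 3), (1, 0), (1, 3), (5, 0), (5, 3), (7, 1), (7, 2), (8, 1), (8, 2), (10, 0), (10, 3), (14, 0), (14, 3), (15, 0), (15, 3)]
Unfold 3 (reflect across h@16): 32 holes -> [(0, 0), (0, 3), (1, 0), (1, 3), (5, 0), (5, 3), (7, 1), (7, 2), (8, 1), (8, 2), (10, 0), (10, 3), (14, 0), (14, 3), (15, 0), (15, 3), (16, 0), (16, 3), (17, 0), (17, 3), (21, 0), (21, 3), (23, 1), (23, 2), (24, 1), (24, 2), (26, 0), (26, 3), (30, 0), (30, 3), (31, 0), (31, 3)]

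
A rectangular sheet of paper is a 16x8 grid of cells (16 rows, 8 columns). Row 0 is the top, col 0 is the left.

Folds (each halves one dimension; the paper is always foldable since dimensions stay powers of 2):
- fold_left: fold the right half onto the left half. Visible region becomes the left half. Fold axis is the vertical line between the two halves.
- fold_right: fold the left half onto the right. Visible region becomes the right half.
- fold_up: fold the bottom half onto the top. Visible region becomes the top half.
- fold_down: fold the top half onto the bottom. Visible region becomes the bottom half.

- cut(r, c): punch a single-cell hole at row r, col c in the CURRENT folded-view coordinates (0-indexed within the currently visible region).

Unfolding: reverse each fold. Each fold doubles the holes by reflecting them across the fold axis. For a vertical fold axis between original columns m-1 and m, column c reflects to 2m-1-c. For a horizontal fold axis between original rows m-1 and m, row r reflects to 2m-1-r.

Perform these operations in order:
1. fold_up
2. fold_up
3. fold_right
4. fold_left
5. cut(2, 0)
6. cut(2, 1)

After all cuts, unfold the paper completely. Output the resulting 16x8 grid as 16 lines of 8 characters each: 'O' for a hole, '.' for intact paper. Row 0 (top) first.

Op 1 fold_up: fold axis h@8; visible region now rows[0,8) x cols[0,8) = 8x8
Op 2 fold_up: fold axis h@4; visible region now rows[0,4) x cols[0,8) = 4x8
Op 3 fold_right: fold axis v@4; visible region now rows[0,4) x cols[4,8) = 4x4
Op 4 fold_left: fold axis v@6; visible region now rows[0,4) x cols[4,6) = 4x2
Op 5 cut(2, 0): punch at orig (2,4); cuts so far [(2, 4)]; region rows[0,4) x cols[4,6) = 4x2
Op 6 cut(2, 1): punch at orig (2,5); cuts so far [(2, 4), (2, 5)]; region rows[0,4) x cols[4,6) = 4x2
Unfold 1 (reflect across v@6): 4 holes -> [(2, 4), (2, 5), (2, 6), (2, 7)]
Unfold 2 (reflect across v@4): 8 holes -> [(2, 0), (2, 1), (2, 2), (2, 3), (2, 4), (2, 5), (2, 6), (2, 7)]
Unfold 3 (reflect across h@4): 16 holes -> [(2, 0), (2, 1), (2, 2), (2, 3), (2, 4), (2, 5), (2, 6), (2, 7), (5, 0), (5, 1), (5, 2), (5, 3), (5, 4), (5, 5), (5, 6), (5, 7)]
Unfold 4 (reflect across h@8): 32 holes -> [(2, 0), (2, 1), (2, 2), (2, 3), (2, 4), (2, 5), (2, 6), (2, 7), (5, 0), (5, 1), (5, 2), (5, 3), (5, 4), (5, 5), (5, 6), (5, 7), (10, 0), (10, 1), (10, 2), (10, 3), (10, 4), (10, 5), (10, 6), (10, 7), (13, 0), (13, 1), (13, 2), (13, 3), (13, 4), (13, 5), (13, 6), (13, 7)]

Answer: ........
........
OOOOOOOO
........
........
OOOOOOOO
........
........
........
........
OOOOOOOO
........
........
OOOOOOOO
........
........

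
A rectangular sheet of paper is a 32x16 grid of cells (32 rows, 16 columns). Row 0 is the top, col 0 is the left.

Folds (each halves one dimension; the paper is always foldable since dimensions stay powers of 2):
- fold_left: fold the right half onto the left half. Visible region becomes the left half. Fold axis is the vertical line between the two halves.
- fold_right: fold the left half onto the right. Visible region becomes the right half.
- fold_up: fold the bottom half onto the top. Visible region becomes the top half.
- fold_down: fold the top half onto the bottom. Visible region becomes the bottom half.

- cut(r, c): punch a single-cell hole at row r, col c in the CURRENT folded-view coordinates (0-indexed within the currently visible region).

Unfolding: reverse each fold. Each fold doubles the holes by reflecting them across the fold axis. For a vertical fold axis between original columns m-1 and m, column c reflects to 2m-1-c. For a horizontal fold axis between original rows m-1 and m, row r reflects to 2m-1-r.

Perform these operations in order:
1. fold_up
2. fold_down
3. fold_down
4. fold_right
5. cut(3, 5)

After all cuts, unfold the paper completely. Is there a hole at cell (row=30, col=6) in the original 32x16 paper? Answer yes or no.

Op 1 fold_up: fold axis h@16; visible region now rows[0,16) x cols[0,16) = 16x16
Op 2 fold_down: fold axis h@8; visible region now rows[8,16) x cols[0,16) = 8x16
Op 3 fold_down: fold axis h@12; visible region now rows[12,16) x cols[0,16) = 4x16
Op 4 fold_right: fold axis v@8; visible region now rows[12,16) x cols[8,16) = 4x8
Op 5 cut(3, 5): punch at orig (15,13); cuts so far [(15, 13)]; region rows[12,16) x cols[8,16) = 4x8
Unfold 1 (reflect across v@8): 2 holes -> [(15, 2), (15, 13)]
Unfold 2 (reflect across h@12): 4 holes -> [(8, 2), (8, 13), (15, 2), (15, 13)]
Unfold 3 (reflect across h@8): 8 holes -> [(0, 2), (0, 13), (7, 2), (7, 13), (8, 2), (8, 13), (15, 2), (15, 13)]
Unfold 4 (reflect across h@16): 16 holes -> [(0, 2), (0, 13), (7, 2), (7, 13), (8, 2), (8, 13), (15, 2), (15, 13), (16, 2), (16, 13), (23, 2), (23, 13), (24, 2), (24, 13), (31, 2), (31, 13)]
Holes: [(0, 2), (0, 13), (7, 2), (7, 13), (8, 2), (8, 13), (15, 2), (15, 13), (16, 2), (16, 13), (23, 2), (23, 13), (24, 2), (24, 13), (31, 2), (31, 13)]

Answer: no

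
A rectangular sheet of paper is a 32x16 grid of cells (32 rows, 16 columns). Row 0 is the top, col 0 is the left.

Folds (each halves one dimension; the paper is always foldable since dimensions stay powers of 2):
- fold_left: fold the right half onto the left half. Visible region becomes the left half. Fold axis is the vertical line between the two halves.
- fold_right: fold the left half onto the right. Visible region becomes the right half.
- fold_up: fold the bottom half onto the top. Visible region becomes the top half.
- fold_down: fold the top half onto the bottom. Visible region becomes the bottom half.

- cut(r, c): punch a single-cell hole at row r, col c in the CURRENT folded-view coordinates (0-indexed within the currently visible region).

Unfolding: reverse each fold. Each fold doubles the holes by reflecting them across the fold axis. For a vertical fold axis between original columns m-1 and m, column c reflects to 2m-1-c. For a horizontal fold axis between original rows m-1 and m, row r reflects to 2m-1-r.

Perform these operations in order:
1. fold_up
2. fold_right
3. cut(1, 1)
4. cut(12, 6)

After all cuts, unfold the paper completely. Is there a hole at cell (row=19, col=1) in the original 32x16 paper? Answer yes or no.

Op 1 fold_up: fold axis h@16; visible region now rows[0,16) x cols[0,16) = 16x16
Op 2 fold_right: fold axis v@8; visible region now rows[0,16) x cols[8,16) = 16x8
Op 3 cut(1, 1): punch at orig (1,9); cuts so far [(1, 9)]; region rows[0,16) x cols[8,16) = 16x8
Op 4 cut(12, 6): punch at orig (12,14); cuts so far [(1, 9), (12, 14)]; region rows[0,16) x cols[8,16) = 16x8
Unfold 1 (reflect across v@8): 4 holes -> [(1, 6), (1, 9), (12, 1), (12, 14)]
Unfold 2 (reflect across h@16): 8 holes -> [(1, 6), (1, 9), (12, 1), (12, 14), (19, 1), (19, 14), (30, 6), (30, 9)]
Holes: [(1, 6), (1, 9), (12, 1), (12, 14), (19, 1), (19, 14), (30, 6), (30, 9)]

Answer: yes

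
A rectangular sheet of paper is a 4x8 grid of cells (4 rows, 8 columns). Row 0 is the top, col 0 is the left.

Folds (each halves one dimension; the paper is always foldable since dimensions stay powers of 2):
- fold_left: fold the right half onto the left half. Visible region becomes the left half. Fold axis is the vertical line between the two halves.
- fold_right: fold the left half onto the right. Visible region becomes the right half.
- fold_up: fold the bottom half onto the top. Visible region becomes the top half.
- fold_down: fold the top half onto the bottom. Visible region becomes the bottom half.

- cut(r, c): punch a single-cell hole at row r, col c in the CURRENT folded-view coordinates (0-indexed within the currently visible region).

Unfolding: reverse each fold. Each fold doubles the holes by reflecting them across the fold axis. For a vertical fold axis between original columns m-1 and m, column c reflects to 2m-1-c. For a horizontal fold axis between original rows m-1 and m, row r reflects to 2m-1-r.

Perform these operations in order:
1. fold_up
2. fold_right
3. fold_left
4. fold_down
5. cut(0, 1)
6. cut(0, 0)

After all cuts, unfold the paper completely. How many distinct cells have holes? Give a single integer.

Op 1 fold_up: fold axis h@2; visible region now rows[0,2) x cols[0,8) = 2x8
Op 2 fold_right: fold axis v@4; visible region now rows[0,2) x cols[4,8) = 2x4
Op 3 fold_left: fold axis v@6; visible region now rows[0,2) x cols[4,6) = 2x2
Op 4 fold_down: fold axis h@1; visible region now rows[1,2) x cols[4,6) = 1x2
Op 5 cut(0, 1): punch at orig (1,5); cuts so far [(1, 5)]; region rows[1,2) x cols[4,6) = 1x2
Op 6 cut(0, 0): punch at orig (1,4); cuts so far [(1, 4), (1, 5)]; region rows[1,2) x cols[4,6) = 1x2
Unfold 1 (reflect across h@1): 4 holes -> [(0, 4), (0, 5), (1, 4), (1, 5)]
Unfold 2 (reflect across v@6): 8 holes -> [(0, 4), (0, 5), (0, 6), (0, 7), (1, 4), (1, 5), (1, 6), (1, 7)]
Unfold 3 (reflect across v@4): 16 holes -> [(0, 0), (0, 1), (0, 2), (0, 3), (0, 4), (0, 5), (0, 6), (0, 7), (1, 0), (1, 1), (1, 2), (1, 3), (1, 4), (1, 5), (1, 6), (1, 7)]
Unfold 4 (reflect across h@2): 32 holes -> [(0, 0), (0, 1), (0, 2), (0, 3), (0, 4), (0, 5), (0, 6), (0, 7), (1, 0), (1, 1), (1, 2), (1, 3), (1, 4), (1, 5), (1, 6), (1, 7), (2, 0), (2, 1), (2, 2), (2, 3), (2, 4), (2, 5), (2, 6), (2, 7), (3, 0), (3, 1), (3, 2), (3, 3), (3, 4), (3, 5), (3, 6), (3, 7)]

Answer: 32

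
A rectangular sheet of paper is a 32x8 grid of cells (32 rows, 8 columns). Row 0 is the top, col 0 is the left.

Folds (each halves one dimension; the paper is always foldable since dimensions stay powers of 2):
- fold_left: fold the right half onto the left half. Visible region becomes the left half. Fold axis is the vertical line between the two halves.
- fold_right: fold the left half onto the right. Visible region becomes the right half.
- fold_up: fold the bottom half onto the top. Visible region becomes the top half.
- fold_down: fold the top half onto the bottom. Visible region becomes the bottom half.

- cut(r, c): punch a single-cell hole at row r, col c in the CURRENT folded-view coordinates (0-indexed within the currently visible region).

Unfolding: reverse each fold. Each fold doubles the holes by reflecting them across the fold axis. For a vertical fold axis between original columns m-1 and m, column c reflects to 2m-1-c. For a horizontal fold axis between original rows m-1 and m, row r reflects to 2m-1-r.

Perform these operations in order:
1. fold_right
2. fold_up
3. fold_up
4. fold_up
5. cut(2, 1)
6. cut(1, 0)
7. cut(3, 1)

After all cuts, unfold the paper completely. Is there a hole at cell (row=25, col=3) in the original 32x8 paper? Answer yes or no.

Op 1 fold_right: fold axis v@4; visible region now rows[0,32) x cols[4,8) = 32x4
Op 2 fold_up: fold axis h@16; visible region now rows[0,16) x cols[4,8) = 16x4
Op 3 fold_up: fold axis h@8; visible region now rows[0,8) x cols[4,8) = 8x4
Op 4 fold_up: fold axis h@4; visible region now rows[0,4) x cols[4,8) = 4x4
Op 5 cut(2, 1): punch at orig (2,5); cuts so far [(2, 5)]; region rows[0,4) x cols[4,8) = 4x4
Op 6 cut(1, 0): punch at orig (1,4); cuts so far [(1, 4), (2, 5)]; region rows[0,4) x cols[4,8) = 4x4
Op 7 cut(3, 1): punch at orig (3,5); cuts so far [(1, 4), (2, 5), (3, 5)]; region rows[0,4) x cols[4,8) = 4x4
Unfold 1 (reflect across h@4): 6 holes -> [(1, 4), (2, 5), (3, 5), (4, 5), (5, 5), (6, 4)]
Unfold 2 (reflect across h@8): 12 holes -> [(1, 4), (2, 5), (3, 5), (4, 5), (5, 5), (6, 4), (9, 4), (10, 5), (11, 5), (12, 5), (13, 5), (14, 4)]
Unfold 3 (reflect across h@16): 24 holes -> [(1, 4), (2, 5), (3, 5), (4, 5), (5, 5), (6, 4), (9, 4), (10, 5), (11, 5), (12, 5), (13, 5), (14, 4), (17, 4), (18, 5), (19, 5), (20, 5), (21, 5), (22, 4), (25, 4), (26, 5), (27, 5), (28, 5), (29, 5), (30, 4)]
Unfold 4 (reflect across v@4): 48 holes -> [(1, 3), (1, 4), (2, 2), (2, 5), (3, 2), (3, 5), (4, 2), (4, 5), (5, 2), (5, 5), (6, 3), (6, 4), (9, 3), (9, 4), (10, 2), (10, 5), (11, 2), (11, 5), (12, 2), (12, 5), (13, 2), (13, 5), (14, 3), (14, 4), (17, 3), (17, 4), (18, 2), (18, 5), (19, 2), (19, 5), (20, 2), (20, 5), (21, 2), (21, 5), (22, 3), (22, 4), (25, 3), (25, 4), (26, 2), (26, 5), (27, 2), (27, 5), (28, 2), (28, 5), (29, 2), (29, 5), (30, 3), (30, 4)]
Holes: [(1, 3), (1, 4), (2, 2), (2, 5), (3, 2), (3, 5), (4, 2), (4, 5), (5, 2), (5, 5), (6, 3), (6, 4), (9, 3), (9, 4), (10, 2), (10, 5), (11, 2), (11, 5), (12, 2), (12, 5), (13, 2), (13, 5), (14, 3), (14, 4), (17, 3), (17, 4), (18, 2), (18, 5), (19, 2), (19, 5), (20, 2), (20, 5), (21, 2), (21, 5), (22, 3), (22, 4), (25, 3), (25, 4), (26, 2), (26, 5), (27, 2), (27, 5), (28, 2), (28, 5), (29, 2), (29, 5), (30, 3), (30, 4)]

Answer: yes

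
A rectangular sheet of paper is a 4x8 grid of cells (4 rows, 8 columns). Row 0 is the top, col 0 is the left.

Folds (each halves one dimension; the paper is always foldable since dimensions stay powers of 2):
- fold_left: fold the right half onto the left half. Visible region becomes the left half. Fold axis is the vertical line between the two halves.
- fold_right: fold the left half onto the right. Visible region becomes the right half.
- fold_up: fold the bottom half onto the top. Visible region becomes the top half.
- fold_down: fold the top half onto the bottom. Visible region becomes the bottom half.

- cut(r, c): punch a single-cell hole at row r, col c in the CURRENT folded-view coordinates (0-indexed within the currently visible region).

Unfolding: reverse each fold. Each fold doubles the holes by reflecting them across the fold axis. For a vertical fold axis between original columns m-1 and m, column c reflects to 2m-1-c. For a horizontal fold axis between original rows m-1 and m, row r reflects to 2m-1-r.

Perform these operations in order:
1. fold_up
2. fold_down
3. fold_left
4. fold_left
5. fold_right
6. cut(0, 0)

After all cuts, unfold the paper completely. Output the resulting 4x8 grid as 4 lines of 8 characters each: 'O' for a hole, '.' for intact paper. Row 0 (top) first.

Op 1 fold_up: fold axis h@2; visible region now rows[0,2) x cols[0,8) = 2x8
Op 2 fold_down: fold axis h@1; visible region now rows[1,2) x cols[0,8) = 1x8
Op 3 fold_left: fold axis v@4; visible region now rows[1,2) x cols[0,4) = 1x4
Op 4 fold_left: fold axis v@2; visible region now rows[1,2) x cols[0,2) = 1x2
Op 5 fold_right: fold axis v@1; visible region now rows[1,2) x cols[1,2) = 1x1
Op 6 cut(0, 0): punch at orig (1,1); cuts so far [(1, 1)]; region rows[1,2) x cols[1,2) = 1x1
Unfold 1 (reflect across v@1): 2 holes -> [(1, 0), (1, 1)]
Unfold 2 (reflect across v@2): 4 holes -> [(1, 0), (1, 1), (1, 2), (1, 3)]
Unfold 3 (reflect across v@4): 8 holes -> [(1, 0), (1, 1), (1, 2), (1, 3), (1, 4), (1, 5), (1, 6), (1, 7)]
Unfold 4 (reflect across h@1): 16 holes -> [(0, 0), (0, 1), (0, 2), (0, 3), (0, 4), (0, 5), (0, 6), (0, 7), (1, 0), (1, 1), (1, 2), (1, 3), (1, 4), (1, 5), (1, 6), (1, 7)]
Unfold 5 (reflect across h@2): 32 holes -> [(0, 0), (0, 1), (0, 2), (0, 3), (0, 4), (0, 5), (0, 6), (0, 7), (1, 0), (1, 1), (1, 2), (1, 3), (1, 4), (1, 5), (1, 6), (1, 7), (2, 0), (2, 1), (2, 2), (2, 3), (2, 4), (2, 5), (2, 6), (2, 7), (3, 0), (3, 1), (3, 2), (3, 3), (3, 4), (3, 5), (3, 6), (3, 7)]

Answer: OOOOOOOO
OOOOOOOO
OOOOOOOO
OOOOOOOO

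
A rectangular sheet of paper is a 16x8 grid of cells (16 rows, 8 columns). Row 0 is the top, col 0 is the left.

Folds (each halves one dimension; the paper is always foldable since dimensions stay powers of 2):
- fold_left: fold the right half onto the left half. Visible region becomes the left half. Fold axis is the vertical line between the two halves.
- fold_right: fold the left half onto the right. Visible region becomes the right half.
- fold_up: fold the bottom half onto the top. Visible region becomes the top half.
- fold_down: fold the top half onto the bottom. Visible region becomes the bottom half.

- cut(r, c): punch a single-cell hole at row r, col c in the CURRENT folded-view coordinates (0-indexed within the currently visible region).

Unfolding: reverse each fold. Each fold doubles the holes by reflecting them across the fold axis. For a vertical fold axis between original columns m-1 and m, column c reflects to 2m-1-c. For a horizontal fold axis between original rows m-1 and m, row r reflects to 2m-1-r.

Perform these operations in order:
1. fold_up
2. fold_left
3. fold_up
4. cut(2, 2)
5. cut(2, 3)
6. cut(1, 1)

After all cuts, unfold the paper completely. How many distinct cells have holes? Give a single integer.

Answer: 24

Derivation:
Op 1 fold_up: fold axis h@8; visible region now rows[0,8) x cols[0,8) = 8x8
Op 2 fold_left: fold axis v@4; visible region now rows[0,8) x cols[0,4) = 8x4
Op 3 fold_up: fold axis h@4; visible region now rows[0,4) x cols[0,4) = 4x4
Op 4 cut(2, 2): punch at orig (2,2); cuts so far [(2, 2)]; region rows[0,4) x cols[0,4) = 4x4
Op 5 cut(2, 3): punch at orig (2,3); cuts so far [(2, 2), (2, 3)]; region rows[0,4) x cols[0,4) = 4x4
Op 6 cut(1, 1): punch at orig (1,1); cuts so far [(1, 1), (2, 2), (2, 3)]; region rows[0,4) x cols[0,4) = 4x4
Unfold 1 (reflect across h@4): 6 holes -> [(1, 1), (2, 2), (2, 3), (5, 2), (5, 3), (6, 1)]
Unfold 2 (reflect across v@4): 12 holes -> [(1, 1), (1, 6), (2, 2), (2, 3), (2, 4), (2, 5), (5, 2), (5, 3), (5, 4), (5, 5), (6, 1), (6, 6)]
Unfold 3 (reflect across h@8): 24 holes -> [(1, 1), (1, 6), (2, 2), (2, 3), (2, 4), (2, 5), (5, 2), (5, 3), (5, 4), (5, 5), (6, 1), (6, 6), (9, 1), (9, 6), (10, 2), (10, 3), (10, 4), (10, 5), (13, 2), (13, 3), (13, 4), (13, 5), (14, 1), (14, 6)]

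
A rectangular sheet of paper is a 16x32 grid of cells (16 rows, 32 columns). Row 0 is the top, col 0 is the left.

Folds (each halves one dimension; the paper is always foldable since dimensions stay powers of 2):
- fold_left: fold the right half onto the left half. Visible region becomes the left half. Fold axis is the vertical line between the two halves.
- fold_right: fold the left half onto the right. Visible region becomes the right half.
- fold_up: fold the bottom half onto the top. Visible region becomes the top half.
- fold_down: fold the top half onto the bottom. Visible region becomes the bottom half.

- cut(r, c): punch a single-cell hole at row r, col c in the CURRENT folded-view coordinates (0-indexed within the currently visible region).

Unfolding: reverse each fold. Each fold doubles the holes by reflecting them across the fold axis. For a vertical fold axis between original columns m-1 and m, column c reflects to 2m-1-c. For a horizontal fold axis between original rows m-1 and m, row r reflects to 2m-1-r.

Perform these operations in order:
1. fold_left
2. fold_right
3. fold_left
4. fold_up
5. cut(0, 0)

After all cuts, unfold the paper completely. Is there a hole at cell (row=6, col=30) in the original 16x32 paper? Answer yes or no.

Answer: no

Derivation:
Op 1 fold_left: fold axis v@16; visible region now rows[0,16) x cols[0,16) = 16x16
Op 2 fold_right: fold axis v@8; visible region now rows[0,16) x cols[8,16) = 16x8
Op 3 fold_left: fold axis v@12; visible region now rows[0,16) x cols[8,12) = 16x4
Op 4 fold_up: fold axis h@8; visible region now rows[0,8) x cols[8,12) = 8x4
Op 5 cut(0, 0): punch at orig (0,8); cuts so far [(0, 8)]; region rows[0,8) x cols[8,12) = 8x4
Unfold 1 (reflect across h@8): 2 holes -> [(0, 8), (15, 8)]
Unfold 2 (reflect across v@12): 4 holes -> [(0, 8), (0, 15), (15, 8), (15, 15)]
Unfold 3 (reflect across v@8): 8 holes -> [(0, 0), (0, 7), (0, 8), (0, 15), (15, 0), (15, 7), (15, 8), (15, 15)]
Unfold 4 (reflect across v@16): 16 holes -> [(0, 0), (0, 7), (0, 8), (0, 15), (0, 16), (0, 23), (0, 24), (0, 31), (15, 0), (15, 7), (15, 8), (15, 15), (15, 16), (15, 23), (15, 24), (15, 31)]
Holes: [(0, 0), (0, 7), (0, 8), (0, 15), (0, 16), (0, 23), (0, 24), (0, 31), (15, 0), (15, 7), (15, 8), (15, 15), (15, 16), (15, 23), (15, 24), (15, 31)]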